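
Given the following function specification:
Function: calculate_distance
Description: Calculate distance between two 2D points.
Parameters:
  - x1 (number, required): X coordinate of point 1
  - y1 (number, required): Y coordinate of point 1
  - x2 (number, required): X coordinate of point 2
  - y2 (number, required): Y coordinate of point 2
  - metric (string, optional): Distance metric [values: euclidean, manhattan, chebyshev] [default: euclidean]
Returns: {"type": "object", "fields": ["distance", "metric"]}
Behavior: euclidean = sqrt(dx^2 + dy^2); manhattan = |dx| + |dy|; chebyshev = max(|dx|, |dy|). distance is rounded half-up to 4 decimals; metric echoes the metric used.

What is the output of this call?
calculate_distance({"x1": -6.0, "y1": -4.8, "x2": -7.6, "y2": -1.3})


Defaults applied: metric=euclidean
|dx| = |-7.6 - -6| = 1.6; |dy| = |-1.3 - -4.8| = 3.5
euclidean: sqrt(1.6^2 + 3.5^2) = sqrt(14.81) = 3.848376
Round to 4 decimals: 3.8484
Output:
{"distance": 3.8484, "metric": "euclidean"}


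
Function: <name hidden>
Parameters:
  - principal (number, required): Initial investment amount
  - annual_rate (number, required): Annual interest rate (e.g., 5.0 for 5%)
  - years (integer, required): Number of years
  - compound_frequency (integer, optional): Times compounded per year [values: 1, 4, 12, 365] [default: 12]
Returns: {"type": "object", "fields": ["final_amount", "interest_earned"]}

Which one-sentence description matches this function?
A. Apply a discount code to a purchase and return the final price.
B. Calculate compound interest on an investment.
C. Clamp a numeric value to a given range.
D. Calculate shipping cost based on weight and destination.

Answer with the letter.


Parameters principal, annual_rate, years, compound_frequency and return ["final_amount", "interest_earned"] fit: Calculate compound interest on an investment.
B


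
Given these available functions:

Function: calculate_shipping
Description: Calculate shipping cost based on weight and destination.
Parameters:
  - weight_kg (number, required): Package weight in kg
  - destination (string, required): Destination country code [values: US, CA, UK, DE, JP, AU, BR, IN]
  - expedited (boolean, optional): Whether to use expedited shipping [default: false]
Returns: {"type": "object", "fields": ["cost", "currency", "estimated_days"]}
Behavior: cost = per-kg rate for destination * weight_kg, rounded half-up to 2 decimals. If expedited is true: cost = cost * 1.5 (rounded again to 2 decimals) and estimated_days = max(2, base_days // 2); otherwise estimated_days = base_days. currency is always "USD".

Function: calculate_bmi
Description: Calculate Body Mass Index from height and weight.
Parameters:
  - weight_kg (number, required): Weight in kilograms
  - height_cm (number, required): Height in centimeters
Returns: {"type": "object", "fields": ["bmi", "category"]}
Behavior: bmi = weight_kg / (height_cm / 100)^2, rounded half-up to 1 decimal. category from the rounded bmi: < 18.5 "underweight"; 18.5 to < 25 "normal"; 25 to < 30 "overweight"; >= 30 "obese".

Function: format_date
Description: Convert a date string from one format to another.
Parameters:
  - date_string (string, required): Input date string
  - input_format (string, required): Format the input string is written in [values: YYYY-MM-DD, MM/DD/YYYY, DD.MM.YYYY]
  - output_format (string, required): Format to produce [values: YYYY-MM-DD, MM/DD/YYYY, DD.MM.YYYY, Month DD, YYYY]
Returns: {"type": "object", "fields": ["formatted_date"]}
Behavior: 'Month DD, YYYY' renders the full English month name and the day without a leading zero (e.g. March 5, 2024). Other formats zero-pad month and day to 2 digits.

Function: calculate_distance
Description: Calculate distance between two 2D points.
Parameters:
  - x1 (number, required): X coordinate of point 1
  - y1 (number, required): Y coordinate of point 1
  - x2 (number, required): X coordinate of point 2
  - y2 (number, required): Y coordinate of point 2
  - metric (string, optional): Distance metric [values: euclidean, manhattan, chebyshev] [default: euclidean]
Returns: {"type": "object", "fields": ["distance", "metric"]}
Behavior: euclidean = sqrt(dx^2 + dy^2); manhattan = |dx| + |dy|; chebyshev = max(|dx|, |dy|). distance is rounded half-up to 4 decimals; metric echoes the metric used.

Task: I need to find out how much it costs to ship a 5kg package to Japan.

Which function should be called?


The task needs a function whose description is: Calculate shipping cost based on weight and destination.
calculate_shipping


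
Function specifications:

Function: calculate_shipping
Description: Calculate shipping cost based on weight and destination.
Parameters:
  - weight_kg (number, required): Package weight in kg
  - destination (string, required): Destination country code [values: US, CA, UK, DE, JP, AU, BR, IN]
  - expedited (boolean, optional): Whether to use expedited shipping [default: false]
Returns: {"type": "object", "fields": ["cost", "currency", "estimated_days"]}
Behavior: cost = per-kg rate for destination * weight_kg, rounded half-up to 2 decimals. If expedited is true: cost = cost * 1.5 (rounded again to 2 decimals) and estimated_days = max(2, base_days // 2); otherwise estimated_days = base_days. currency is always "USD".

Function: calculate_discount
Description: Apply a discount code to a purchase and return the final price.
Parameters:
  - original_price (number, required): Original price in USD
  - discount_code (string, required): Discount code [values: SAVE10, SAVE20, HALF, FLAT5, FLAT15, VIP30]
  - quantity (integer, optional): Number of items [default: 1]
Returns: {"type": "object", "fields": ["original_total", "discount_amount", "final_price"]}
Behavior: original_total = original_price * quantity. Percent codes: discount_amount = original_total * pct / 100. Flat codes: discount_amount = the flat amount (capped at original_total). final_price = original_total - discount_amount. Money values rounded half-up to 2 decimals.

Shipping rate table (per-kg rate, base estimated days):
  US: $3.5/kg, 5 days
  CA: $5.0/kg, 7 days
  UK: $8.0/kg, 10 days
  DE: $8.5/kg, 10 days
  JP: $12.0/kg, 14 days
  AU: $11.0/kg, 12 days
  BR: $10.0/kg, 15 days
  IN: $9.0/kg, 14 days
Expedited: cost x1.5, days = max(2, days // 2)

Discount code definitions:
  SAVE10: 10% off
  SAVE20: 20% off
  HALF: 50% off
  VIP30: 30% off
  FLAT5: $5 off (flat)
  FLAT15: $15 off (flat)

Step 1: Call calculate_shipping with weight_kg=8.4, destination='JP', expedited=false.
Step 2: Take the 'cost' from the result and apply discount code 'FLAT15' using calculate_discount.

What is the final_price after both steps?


Step 1: calculate_shipping(weight_kg=8.4, destination=JP, expedited=false)
  Rate for JP: $12.0/kg, base 14 days
  cost = 12.0 * 8.4 = 100.8 -> 100.80
  expedited not set/false: estimated_days = 14
  -> cost = 100.80 USD
Step 2: calculate_discount(original_price=100.8, discount_code=FLAT15, quantity=1)
  original_total = 100.8 * 1 = 100.80
  FLAT15 = $15 flat: discount_amount = min(15.00, 100.80) = 15.00
  final_price = 100.80 - 15.00 = 85.80
  -> final_price = 85.80
$85.80


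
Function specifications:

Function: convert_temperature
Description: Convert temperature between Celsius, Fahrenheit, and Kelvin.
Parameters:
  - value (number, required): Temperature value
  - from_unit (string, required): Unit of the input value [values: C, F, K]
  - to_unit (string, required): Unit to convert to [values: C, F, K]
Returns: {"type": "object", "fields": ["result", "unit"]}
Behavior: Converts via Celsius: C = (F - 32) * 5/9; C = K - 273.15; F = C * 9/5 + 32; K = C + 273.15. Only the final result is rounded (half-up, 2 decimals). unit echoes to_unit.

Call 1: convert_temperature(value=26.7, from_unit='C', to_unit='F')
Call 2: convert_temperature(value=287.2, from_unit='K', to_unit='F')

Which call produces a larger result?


Call 1:
  Input already in C: 26.7
  To F: 26.7 * 9/5 + 32 = 80.06
  Round to 2 decimals: 80.06
  -> 80.06 F
Call 2:
  To C: 287.2 - 273.15 = 14.05
  To F: 14.05 * 9/5 + 32 = 57.29
  Round to 2 decimals: 57.29
  -> 57.29 F
Call 1 (80.06 F)


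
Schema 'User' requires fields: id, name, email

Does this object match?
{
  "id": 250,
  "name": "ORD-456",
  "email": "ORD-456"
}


Checking required fields... All present.
Valid - all required fields present


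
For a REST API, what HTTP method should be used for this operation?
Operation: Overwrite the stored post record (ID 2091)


GET = read, POST = create, PUT = update/replace, DELETE = remove
This operation is an update/replace.
PUT


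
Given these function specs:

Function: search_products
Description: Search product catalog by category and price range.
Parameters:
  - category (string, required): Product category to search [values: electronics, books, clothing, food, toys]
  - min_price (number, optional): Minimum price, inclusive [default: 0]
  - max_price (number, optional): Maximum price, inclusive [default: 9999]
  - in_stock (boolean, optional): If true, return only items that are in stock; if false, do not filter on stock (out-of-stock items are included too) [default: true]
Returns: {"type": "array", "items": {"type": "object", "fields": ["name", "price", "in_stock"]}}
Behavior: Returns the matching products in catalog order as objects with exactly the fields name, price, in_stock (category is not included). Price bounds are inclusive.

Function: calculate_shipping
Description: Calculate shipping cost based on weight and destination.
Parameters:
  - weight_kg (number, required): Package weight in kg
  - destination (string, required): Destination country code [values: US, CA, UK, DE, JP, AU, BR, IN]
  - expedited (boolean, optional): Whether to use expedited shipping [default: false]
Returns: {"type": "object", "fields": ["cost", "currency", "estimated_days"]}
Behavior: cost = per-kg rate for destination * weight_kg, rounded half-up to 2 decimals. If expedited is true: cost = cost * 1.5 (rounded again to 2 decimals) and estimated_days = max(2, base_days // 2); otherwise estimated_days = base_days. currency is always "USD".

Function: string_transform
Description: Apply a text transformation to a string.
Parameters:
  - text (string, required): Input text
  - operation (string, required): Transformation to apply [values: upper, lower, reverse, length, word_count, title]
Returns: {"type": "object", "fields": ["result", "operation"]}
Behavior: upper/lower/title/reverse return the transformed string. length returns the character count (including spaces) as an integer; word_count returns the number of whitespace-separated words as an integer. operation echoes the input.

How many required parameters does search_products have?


Parameters of search_products: category (required), min_price (optional), max_price (optional), in_stock (optional)
Required count:
1


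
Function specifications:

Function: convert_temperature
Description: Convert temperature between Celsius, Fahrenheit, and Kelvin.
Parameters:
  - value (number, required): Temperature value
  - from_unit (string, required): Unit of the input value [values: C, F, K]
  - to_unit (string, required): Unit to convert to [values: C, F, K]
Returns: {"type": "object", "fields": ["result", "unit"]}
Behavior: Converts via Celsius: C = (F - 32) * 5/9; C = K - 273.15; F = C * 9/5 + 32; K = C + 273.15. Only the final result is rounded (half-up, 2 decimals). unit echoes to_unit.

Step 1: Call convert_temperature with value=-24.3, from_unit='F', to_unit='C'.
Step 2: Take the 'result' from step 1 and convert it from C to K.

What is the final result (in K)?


Step 1: convert_temperature(value=-24.3, from_unit=F, to_unit=C)
  To C: (-24.3 - 32) * 5/9 = -31.277778
  Target is C: -31.277778
  Round to 2 decimals: -31.28
  -> result = -31.28 C
Step 2: convert_temperature(value=-31.28, from_unit=C, to_unit=K)
  Input already in C: -31.28
  To K: -31.28 + 273.15 = 241.87
  Round to 2 decimals: 241.87
  -> result = 241.87 K
241.87 K


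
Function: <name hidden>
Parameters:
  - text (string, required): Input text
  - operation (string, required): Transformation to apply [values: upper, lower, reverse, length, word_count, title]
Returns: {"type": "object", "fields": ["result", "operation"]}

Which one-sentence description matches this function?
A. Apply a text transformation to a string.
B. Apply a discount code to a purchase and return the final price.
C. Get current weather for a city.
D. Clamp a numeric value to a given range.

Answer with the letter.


Parameters text, operation and return ["result", "operation"] fit: Apply a text transformation to a string.
A


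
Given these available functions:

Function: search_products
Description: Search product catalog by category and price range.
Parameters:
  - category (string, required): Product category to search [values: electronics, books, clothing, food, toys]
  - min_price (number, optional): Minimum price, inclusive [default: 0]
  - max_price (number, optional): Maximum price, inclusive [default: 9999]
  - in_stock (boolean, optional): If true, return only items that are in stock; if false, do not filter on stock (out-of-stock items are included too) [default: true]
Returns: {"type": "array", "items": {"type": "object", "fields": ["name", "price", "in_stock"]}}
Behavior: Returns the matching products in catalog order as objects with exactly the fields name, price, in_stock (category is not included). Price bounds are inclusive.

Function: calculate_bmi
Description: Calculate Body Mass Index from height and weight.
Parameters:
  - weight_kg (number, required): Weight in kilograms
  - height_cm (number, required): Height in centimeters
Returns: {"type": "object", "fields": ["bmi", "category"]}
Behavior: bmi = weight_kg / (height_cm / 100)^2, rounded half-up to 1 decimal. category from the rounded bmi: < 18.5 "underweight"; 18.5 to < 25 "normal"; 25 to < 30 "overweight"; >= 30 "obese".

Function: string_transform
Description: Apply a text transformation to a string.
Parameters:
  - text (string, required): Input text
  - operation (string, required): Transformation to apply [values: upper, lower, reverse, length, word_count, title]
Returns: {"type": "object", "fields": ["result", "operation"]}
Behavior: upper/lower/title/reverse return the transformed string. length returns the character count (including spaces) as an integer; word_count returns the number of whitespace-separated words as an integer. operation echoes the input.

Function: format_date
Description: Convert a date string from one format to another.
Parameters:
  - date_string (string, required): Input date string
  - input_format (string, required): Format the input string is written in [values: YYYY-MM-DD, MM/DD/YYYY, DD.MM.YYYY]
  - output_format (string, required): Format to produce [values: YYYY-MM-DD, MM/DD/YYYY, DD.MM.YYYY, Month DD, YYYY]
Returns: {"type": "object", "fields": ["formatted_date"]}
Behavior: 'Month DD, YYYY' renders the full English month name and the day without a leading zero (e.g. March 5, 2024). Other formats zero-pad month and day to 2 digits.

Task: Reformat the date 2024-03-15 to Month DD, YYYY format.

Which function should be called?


The task needs a function whose description is: Convert a date string from one format to another.
format_date


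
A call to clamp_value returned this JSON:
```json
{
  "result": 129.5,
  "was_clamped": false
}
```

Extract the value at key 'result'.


129.5


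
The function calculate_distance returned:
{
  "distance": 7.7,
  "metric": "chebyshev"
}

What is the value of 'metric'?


chebyshev


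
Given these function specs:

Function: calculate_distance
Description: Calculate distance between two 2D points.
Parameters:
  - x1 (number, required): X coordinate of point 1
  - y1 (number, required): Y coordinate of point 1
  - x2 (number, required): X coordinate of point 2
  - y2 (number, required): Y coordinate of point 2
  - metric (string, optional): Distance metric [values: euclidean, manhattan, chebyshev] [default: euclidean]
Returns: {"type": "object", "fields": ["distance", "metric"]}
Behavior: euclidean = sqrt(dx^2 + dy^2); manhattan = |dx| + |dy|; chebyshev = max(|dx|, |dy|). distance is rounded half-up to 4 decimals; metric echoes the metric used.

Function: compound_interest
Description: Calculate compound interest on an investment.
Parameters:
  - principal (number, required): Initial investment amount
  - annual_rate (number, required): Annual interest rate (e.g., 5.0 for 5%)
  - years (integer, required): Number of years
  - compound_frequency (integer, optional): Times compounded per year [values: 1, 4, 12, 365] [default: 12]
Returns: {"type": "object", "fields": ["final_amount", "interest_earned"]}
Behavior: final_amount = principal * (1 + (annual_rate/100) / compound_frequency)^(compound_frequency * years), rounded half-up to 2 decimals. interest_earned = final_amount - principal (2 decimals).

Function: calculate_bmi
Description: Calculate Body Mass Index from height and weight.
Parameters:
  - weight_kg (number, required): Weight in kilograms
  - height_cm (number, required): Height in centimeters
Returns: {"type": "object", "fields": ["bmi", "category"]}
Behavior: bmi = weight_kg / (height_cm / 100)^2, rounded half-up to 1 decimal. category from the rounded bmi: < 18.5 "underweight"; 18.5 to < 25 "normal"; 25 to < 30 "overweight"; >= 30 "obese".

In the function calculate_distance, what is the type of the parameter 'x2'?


The calculate_distance spec declares:
  - x2 (number, required): X coordinate of point 2
Type:
number


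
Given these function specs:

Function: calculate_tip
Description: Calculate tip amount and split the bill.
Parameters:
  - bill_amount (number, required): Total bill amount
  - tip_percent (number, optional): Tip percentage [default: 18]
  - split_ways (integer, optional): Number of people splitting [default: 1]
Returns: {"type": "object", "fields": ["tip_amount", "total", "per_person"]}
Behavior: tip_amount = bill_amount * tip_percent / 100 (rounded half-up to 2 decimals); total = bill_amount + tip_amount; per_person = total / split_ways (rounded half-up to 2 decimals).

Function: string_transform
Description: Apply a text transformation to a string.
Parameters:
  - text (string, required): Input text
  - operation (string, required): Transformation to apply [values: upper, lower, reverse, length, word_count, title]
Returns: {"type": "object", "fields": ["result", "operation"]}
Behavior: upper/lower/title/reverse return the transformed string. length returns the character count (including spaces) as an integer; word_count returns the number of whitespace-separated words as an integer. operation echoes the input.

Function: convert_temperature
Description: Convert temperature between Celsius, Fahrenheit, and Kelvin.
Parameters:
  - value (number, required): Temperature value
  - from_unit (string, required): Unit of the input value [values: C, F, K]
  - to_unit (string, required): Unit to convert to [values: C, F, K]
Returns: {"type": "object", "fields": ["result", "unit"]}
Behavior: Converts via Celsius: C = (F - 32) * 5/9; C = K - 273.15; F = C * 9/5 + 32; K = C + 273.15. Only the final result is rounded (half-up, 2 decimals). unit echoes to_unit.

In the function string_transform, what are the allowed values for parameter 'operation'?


The string_transform spec declares:
  - operation (string, required): Transformation to apply [values: upper, lower, reverse, length, word_count, title]
Allowed values:
upper, lower, reverse, length, word_count, title


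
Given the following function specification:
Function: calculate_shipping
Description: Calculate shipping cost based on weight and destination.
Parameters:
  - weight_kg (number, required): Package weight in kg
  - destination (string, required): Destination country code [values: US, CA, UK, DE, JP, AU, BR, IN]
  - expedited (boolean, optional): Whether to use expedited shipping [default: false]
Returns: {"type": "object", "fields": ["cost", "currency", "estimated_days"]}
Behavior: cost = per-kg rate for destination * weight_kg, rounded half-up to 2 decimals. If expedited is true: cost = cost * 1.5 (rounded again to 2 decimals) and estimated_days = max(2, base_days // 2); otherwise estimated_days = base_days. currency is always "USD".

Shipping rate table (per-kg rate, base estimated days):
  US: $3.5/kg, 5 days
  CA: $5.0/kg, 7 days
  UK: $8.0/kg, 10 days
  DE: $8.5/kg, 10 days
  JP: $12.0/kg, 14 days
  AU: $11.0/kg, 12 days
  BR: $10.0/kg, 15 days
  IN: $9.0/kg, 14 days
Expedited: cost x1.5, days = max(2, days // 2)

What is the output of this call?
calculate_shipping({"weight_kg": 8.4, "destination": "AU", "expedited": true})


Rate for AU: $11.0/kg, base 12 days
cost = 11.0 * 8.4 = 92.4 -> 92.40
expedited: cost = 92.40 * 1.5 = 138.6 -> 138.60; estimated_days = max(2, 12 // 2) = 6
Output:
{"cost": 138.6, "currency": "USD", "estimated_days": 6}


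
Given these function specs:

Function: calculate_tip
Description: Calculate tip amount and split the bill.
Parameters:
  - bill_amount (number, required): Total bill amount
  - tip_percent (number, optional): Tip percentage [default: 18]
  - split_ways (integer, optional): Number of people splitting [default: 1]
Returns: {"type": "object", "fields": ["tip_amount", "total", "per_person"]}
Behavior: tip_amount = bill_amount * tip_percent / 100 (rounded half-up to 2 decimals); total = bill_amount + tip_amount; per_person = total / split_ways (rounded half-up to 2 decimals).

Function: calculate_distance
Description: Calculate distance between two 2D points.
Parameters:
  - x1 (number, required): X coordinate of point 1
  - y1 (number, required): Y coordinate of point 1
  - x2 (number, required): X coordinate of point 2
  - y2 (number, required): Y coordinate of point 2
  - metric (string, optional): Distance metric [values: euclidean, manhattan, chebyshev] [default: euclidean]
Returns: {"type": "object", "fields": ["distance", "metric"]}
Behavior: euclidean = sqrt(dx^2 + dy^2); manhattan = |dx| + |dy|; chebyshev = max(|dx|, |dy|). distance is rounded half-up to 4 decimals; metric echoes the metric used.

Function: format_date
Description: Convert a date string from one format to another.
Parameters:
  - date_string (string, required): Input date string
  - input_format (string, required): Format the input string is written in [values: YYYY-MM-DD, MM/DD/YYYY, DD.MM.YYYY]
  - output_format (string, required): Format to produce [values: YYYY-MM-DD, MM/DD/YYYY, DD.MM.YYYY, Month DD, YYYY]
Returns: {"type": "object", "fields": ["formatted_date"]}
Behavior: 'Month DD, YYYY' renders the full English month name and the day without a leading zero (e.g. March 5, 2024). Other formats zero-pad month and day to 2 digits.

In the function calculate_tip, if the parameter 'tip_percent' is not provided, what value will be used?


The calculate_tip spec declares:
  - tip_percent (number, optional): Tip percentage [default: 18]
Default:
18


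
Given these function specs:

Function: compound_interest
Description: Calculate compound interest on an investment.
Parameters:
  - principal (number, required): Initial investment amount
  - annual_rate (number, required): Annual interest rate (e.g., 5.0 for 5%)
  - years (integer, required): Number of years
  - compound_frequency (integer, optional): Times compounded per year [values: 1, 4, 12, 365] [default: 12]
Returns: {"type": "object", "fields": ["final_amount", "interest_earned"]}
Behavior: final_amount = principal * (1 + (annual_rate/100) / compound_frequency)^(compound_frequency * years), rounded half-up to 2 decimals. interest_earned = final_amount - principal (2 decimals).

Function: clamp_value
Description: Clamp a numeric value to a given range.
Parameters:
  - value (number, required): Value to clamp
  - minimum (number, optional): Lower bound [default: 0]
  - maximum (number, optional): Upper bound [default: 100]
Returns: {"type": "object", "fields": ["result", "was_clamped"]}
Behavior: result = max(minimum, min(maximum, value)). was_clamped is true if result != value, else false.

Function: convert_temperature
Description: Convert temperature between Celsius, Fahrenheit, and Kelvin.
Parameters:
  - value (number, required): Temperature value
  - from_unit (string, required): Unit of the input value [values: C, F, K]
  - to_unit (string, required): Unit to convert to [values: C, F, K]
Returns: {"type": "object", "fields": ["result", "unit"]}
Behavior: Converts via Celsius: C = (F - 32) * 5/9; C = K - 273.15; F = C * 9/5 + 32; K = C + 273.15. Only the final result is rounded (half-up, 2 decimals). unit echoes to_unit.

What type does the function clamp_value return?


The clamp_value spec declares Returns: {"type": "object", "fields": ["result", "was_clamped"]}
Type:
object


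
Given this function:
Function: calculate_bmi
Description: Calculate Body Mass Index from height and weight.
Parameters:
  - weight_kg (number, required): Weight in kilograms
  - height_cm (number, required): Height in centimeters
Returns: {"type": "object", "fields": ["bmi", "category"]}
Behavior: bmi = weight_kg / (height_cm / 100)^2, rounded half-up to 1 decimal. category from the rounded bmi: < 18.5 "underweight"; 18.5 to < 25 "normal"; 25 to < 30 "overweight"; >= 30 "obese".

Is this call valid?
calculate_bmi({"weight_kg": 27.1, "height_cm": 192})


Checking all required parameters present and types match... All valid.
Valid


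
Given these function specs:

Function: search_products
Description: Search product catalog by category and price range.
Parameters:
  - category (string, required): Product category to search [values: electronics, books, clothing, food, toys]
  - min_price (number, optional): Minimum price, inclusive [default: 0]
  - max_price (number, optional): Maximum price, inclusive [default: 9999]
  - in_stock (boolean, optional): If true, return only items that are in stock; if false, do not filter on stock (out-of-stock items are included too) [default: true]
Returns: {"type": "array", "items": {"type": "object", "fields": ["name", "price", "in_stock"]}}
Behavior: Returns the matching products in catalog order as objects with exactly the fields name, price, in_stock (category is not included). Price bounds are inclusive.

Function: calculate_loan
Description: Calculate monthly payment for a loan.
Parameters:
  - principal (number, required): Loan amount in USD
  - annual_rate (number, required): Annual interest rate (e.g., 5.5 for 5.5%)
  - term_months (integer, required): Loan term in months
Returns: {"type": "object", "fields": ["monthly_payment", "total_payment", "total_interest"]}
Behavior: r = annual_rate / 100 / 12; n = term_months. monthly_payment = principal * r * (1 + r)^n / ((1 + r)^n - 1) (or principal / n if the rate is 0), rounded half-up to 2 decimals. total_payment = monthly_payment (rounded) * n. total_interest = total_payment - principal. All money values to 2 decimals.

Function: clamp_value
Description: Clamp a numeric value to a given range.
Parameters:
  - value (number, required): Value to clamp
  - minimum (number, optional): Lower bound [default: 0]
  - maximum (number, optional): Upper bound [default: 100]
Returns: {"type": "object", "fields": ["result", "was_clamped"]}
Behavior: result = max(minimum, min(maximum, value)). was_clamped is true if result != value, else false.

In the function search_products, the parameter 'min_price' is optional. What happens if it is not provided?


The search_products spec declares:
  - min_price (number, optional): Minimum price, inclusive [default: 0]
It defaults to 0


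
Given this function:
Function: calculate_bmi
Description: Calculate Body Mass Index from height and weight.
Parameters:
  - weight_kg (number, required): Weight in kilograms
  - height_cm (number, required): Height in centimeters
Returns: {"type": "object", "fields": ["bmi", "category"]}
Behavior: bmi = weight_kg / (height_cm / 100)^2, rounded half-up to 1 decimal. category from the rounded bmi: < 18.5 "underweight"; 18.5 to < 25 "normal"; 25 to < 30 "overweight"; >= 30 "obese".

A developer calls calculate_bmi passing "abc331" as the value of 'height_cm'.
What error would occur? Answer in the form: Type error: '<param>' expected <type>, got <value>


Spec: 'height_cm' is declared as number; "abc331" is a string.
Type error: 'height_cm' expected number, got "abc331"


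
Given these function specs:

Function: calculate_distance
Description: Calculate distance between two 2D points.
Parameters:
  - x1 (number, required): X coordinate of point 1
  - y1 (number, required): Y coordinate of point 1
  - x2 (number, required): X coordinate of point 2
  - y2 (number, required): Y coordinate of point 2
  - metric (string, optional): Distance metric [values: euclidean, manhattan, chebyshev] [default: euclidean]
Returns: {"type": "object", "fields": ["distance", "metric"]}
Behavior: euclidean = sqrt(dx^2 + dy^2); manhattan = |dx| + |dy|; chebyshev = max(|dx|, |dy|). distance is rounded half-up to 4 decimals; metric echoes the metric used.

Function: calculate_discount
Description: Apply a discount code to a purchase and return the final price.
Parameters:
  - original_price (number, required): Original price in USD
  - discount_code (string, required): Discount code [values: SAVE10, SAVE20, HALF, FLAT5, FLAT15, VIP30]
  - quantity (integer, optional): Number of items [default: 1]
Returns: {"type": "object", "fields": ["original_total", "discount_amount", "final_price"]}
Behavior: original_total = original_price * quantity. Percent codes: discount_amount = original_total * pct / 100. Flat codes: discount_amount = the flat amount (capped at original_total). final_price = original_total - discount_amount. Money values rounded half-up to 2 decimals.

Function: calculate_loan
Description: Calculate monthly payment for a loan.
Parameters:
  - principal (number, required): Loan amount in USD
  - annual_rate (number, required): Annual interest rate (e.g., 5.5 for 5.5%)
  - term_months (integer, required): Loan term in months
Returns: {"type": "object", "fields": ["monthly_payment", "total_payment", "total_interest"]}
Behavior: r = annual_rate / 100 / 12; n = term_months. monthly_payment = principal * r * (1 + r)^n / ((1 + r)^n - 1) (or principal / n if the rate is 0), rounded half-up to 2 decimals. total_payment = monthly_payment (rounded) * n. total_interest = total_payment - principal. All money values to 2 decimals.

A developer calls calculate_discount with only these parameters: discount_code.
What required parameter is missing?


Required parameters: original_price, discount_code
Provided: discount_code
Missing: original_price
original_price


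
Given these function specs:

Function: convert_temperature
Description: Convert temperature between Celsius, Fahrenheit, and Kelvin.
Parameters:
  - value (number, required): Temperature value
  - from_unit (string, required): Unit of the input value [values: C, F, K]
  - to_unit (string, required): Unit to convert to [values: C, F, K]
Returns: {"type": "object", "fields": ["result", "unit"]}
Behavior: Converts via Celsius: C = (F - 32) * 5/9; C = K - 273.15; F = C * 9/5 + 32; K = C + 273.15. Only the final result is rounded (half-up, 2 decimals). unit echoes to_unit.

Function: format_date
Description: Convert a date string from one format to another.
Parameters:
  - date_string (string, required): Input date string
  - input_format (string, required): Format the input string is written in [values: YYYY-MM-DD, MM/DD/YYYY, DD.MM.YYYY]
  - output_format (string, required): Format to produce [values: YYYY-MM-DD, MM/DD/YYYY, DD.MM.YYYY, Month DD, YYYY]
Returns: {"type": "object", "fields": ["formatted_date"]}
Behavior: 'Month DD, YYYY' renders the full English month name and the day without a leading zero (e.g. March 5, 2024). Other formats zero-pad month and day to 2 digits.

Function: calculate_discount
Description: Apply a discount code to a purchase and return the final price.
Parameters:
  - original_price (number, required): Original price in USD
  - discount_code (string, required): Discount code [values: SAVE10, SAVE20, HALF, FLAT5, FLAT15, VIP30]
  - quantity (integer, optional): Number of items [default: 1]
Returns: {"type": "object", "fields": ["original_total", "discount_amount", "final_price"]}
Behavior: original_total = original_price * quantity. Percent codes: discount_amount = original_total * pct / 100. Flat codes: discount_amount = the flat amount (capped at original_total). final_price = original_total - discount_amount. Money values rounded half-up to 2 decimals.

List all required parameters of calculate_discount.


Parameters of calculate_discount and their required/optional flag:
  original_price: required
  discount_code: required
  quantity: optional
discount_code, original_price


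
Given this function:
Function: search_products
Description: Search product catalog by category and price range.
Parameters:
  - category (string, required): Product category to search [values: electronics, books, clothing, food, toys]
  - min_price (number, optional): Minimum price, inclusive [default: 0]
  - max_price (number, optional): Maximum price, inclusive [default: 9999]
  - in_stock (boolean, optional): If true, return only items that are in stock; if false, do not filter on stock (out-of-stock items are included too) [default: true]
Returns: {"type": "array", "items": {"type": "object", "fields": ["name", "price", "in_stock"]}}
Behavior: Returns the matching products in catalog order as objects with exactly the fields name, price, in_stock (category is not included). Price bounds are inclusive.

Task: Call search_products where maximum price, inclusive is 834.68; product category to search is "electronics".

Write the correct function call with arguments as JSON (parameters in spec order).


Mapping each described value to its parameter name:
  'Maximum price, inclusive' -> max_price = 834.68
  'Product category to search' -> category = "electronics"
search_products({"category": "electronics", "max_price": 834.68})


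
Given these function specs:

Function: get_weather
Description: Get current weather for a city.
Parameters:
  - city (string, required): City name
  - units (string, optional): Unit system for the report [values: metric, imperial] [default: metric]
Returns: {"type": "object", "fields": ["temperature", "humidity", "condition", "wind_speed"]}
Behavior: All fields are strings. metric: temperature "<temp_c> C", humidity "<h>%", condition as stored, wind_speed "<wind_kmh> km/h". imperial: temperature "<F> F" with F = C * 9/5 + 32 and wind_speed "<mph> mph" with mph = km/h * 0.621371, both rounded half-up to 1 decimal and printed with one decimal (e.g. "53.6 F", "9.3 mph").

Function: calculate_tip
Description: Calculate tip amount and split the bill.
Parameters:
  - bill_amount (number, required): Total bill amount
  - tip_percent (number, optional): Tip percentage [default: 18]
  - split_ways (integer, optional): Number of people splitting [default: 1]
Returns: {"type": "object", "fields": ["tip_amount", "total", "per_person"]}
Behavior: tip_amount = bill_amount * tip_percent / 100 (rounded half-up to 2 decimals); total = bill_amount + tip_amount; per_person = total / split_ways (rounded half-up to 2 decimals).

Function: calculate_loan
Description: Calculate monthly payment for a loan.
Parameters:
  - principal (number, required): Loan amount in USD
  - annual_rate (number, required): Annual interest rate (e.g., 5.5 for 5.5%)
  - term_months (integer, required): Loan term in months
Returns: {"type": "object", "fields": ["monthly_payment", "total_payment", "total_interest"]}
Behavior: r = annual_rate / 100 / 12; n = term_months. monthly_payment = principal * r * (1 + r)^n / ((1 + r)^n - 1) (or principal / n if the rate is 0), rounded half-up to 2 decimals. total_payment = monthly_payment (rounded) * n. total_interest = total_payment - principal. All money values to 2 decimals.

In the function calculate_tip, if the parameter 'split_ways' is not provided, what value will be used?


The calculate_tip spec declares:
  - split_ways (integer, optional): Number of people splitting [default: 1]
Default:
1


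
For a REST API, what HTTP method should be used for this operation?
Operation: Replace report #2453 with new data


GET = read, POST = create, PUT = update/replace, DELETE = remove
This operation is an update/replace.
PUT


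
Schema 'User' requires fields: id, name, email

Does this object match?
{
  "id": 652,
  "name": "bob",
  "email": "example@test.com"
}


Checking required fields... All present.
Valid - all required fields present


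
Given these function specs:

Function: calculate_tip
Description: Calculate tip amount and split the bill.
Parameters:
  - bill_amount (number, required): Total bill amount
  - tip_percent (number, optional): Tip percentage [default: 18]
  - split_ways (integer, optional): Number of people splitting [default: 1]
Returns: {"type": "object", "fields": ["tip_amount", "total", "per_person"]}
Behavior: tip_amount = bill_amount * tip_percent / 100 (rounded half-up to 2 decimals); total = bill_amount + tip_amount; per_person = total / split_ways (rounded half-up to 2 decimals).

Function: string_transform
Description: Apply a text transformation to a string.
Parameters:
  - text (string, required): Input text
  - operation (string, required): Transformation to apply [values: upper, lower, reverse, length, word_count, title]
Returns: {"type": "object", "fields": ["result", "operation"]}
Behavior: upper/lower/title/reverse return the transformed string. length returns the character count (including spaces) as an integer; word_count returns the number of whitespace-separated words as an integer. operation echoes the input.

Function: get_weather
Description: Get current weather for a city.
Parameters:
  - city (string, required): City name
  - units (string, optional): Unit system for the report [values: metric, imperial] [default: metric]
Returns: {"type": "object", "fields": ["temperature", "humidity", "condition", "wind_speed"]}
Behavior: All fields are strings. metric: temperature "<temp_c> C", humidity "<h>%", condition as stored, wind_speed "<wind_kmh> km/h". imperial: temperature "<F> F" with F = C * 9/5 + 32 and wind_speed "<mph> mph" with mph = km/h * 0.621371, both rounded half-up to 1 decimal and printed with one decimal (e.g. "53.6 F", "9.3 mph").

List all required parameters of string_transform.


Parameters of string_transform and their required/optional flag:
  text: required
  operation: required
operation, text


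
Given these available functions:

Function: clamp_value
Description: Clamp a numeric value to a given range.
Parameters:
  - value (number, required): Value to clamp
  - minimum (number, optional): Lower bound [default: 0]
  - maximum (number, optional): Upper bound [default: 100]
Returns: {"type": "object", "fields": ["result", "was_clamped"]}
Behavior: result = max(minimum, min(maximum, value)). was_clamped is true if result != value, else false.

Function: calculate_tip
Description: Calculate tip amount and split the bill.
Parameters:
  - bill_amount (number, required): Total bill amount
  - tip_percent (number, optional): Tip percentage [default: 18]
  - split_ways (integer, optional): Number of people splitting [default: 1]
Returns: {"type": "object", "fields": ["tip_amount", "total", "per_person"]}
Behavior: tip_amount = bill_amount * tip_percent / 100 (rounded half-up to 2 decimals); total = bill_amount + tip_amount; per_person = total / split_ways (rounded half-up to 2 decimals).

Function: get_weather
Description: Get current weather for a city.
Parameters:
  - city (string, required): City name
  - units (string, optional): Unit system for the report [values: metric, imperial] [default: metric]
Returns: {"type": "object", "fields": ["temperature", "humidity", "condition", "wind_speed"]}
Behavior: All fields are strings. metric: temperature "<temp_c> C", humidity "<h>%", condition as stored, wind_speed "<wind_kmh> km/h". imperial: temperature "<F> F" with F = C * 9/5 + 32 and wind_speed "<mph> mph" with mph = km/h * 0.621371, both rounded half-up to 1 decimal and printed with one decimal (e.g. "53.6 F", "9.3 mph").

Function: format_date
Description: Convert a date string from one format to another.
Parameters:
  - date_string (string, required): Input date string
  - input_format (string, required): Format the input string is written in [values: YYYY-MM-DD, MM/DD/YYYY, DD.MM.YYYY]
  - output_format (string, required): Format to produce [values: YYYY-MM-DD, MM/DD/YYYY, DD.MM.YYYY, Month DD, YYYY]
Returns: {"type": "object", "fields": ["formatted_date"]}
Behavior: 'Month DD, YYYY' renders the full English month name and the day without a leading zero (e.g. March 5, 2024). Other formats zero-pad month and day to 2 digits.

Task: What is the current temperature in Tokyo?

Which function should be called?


The task needs a function whose description is: Get current weather for a city.
get_weather
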